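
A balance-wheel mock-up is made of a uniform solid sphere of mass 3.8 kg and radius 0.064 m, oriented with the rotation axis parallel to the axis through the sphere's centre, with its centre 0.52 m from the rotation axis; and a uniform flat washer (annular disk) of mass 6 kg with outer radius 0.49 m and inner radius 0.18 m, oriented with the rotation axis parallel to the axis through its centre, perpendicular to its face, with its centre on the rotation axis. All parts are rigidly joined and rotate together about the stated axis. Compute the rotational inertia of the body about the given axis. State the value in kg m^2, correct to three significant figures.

Solid sphere: I_cm = (2/5)MR² = (2/5)(3.8)(0.064)² = 0.0062259 kg m^2; centre at d = 0.52 m, so I = I_cm + Md² gives I = 0.0062259 + (3.8)(0.52)² = 1.0337 kg m^2.
Annular disk: I_cm = (1/2)M(R²+r²) = (1/2)(6)[(0.49)² + (0.18)²] = 0.8175 kg m^2; axis through the centre, so I = 0.8175 kg m^2.
Total I = 1.0337 + 0.8175 = 1.8512 kg m^2.

1.85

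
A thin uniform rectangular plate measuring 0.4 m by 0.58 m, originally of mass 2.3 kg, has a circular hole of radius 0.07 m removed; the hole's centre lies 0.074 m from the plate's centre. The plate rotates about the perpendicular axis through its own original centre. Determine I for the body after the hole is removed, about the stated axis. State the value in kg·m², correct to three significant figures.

0.0939

Unpierced body about its centre: I₀ = (1/12)M(a²+b²) = (1/12)(2.3)[(0.4)² + (0.58)²] = 0.095143 kg·m².
The removed disk has mass m = M·πr²/(ab) = (2.3)·π(0.07)²/(0.4·0.58) = 0.15261 kg (same uniform areal density).
Its moment of inertia about the rotation axis (parallel-axis theorem): I_hole = (1/2)mr² + md² = (1/2)(0.15261)(0.07)² + (0.15261)(0.074)² = 0.0012096 kg·m².
Treating the hole as negative mass, I = I₀ − I_hole = 0.095143 − 0.0012096 = 0.093934 kg·m².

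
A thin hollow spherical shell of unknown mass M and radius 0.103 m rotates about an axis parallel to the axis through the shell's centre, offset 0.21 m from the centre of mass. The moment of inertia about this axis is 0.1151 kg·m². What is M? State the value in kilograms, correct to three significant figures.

2.25

I = I_cm + Md² = (2/3)MR² + Md² = M·[0.666667·(0.103)² + (0.21)²] = M·0.051173.
So M = 0.1151 / 0.051173 = 2.2492 kg.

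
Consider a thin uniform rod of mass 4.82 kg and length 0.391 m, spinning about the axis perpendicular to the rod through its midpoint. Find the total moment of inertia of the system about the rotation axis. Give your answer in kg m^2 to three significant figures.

0.0614

I_cm = (1/12)ML² = (1/12)(4.82)(0.391)² = 0.061407 kg m^2; axis through the centre, so I = 0.061407 kg m^2.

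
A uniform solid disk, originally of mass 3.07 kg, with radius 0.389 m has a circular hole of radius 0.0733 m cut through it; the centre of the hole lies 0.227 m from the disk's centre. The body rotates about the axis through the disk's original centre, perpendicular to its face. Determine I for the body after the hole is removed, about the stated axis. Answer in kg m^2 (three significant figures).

0.226

Unpierced body about its centre: I₀ = (1/2)MR² = (1/2)(3.07)(0.389)² = 0.23228 kg m^2.
The removed disk has mass m = M·(r/R)² = (3.07)(0.0733/0.389)² = 0.10901 kg (same uniform areal density).
Its moment of inertia about the rotation axis (parallel-axis theorem): I_hole = (1/2)mr² + md² = (1/2)(0.10901)(0.0733)² + (0.10901)(0.227)² = 0.0059098 kg m^2.
Treating the hole as negative mass, I = I₀ − I_hole = 0.23228 − 0.0059098 = 0.22637 kg m^2.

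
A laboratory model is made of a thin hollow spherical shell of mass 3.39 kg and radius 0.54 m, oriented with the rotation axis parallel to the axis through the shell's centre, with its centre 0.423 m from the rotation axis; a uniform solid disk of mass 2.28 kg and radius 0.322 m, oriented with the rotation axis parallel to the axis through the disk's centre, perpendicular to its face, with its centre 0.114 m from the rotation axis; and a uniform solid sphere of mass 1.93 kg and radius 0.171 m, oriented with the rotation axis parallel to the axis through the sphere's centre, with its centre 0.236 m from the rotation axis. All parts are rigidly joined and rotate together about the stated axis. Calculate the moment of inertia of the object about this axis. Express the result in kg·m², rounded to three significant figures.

1.54

Spherical shell: I_cm = (2/3)MR² = (2/3)(3.39)(0.54)² = 0.65902 kg·m²; centre at d = 0.423 m, so I = I_cm + Md² gives I = 0.65902 + (3.39)(0.423)² = 1.2656 kg·m².
Solid disk: I_cm = (1/2)MR² = (1/2)(2.28)(0.322)² = 0.1182 kg·m²; centre at d = 0.114 m, so I = I_cm + Md² gives I = 0.1182 + (2.28)(0.114)² = 0.14783 kg·m².
Solid sphere: I_cm = (2/5)MR² = (2/5)(1.93)(0.171)² = 0.022574 kg·m²; centre at d = 0.236 m, so I = I_cm + Md² gives I = 0.022574 + (1.93)(0.236)² = 0.13007 kg·m².
Total I = 1.2656 + 0.14783 + 0.13007 = 1.5435 kg·m².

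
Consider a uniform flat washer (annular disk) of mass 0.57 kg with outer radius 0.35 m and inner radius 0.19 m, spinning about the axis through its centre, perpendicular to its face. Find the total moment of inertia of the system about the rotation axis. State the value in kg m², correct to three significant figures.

0.0452

I_cm = (1/2)M(R²+r²) = (1/2)(0.57)[(0.35)² + (0.19)²] = 0.045201 kg m²; axis through the centre, so I = 0.045201 kg m².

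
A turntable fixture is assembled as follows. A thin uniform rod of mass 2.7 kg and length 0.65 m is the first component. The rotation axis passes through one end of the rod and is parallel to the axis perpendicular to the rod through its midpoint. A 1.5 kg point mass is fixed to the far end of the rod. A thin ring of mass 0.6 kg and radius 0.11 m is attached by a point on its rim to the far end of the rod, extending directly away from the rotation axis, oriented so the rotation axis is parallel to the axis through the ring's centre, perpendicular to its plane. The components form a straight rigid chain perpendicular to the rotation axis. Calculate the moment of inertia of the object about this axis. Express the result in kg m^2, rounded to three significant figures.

1.37

Thin rod: I_cm = (1/12)ML² = (1/12)(2.7)(0.65)² = 0.095063 kg m^2; centre at d = 0.325 m, so I = I_cm + Md² gives I = 0.095063 + (2.7)(0.325)² = 0.38025 kg m^2.
Point mass: I_cm = 0; centre at d = 0.325 + 0.325 = 0.65 m, so I = I_cm + Md² gives I = 0 + (1.5)(0.65)² = 0.63375 kg m^2.
Thin ring: I_cm = MR² = (0.6)(0.11)² = 0.00726 kg m^2; centre at d = 0.325 + 0.325 + 0.11 = 0.76 m, so I = I_cm + Md² gives I = 0.00726 + (0.6)(0.76)² = 0.35382 kg m^2.
Total I = 0.38025 + 0.63375 + 0.35382 = 1.3678 kg m^2.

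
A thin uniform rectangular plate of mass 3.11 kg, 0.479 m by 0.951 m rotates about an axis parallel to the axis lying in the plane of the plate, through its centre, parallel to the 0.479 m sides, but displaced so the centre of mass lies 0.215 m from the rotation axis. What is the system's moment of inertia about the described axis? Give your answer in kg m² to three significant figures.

0.378

I_cm = (1/12)Mb² = (1/12)(3.11)(0.951)² = 0.23439 kg m²; centre at d = 0.215 m, so the parallel axis theorem gives I = 0.23439 + (3.11)(0.215)² = 0.37815 kg m².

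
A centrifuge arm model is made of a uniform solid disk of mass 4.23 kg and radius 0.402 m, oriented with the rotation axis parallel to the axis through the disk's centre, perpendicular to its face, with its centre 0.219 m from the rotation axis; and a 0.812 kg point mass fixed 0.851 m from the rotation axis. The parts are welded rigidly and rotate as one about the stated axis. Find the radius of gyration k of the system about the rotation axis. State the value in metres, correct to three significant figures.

Solid disk: I_cm = (1/2)MR² = (1/2)(4.23)(0.402)² = 0.34179 kg·m²; centre at d = 0.219 m, so I = I_cm + Md² gives I = 0.34179 + (4.23)(0.219)² = 0.54467 kg·m².
Point mass: I_cm = 0; centre at d = 0.851 m, so I = I_cm + Md² gives I = 0 + (0.812)(0.851)² = 0.58805 kg·m².
Total I = 1.1327 kg·m²; total mass M = 5.042 kg.
k = √(I/M) = √(1.1327/5.042) = 0.47398 m.

0.474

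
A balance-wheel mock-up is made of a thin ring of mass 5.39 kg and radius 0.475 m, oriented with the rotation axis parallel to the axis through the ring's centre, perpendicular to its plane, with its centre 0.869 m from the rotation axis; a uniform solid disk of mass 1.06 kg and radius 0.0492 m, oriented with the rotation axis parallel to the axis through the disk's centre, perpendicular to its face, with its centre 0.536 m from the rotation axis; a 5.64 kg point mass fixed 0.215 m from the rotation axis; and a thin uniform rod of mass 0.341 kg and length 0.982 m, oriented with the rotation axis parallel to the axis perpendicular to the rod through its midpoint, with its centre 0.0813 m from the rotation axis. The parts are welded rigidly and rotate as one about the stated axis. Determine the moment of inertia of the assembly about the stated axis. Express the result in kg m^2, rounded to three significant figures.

5.88

Thin ring: I_cm = MR² = (5.39)(0.475)² = 1.2161 kg m^2; centre at d = 0.869 m, so the parallel axis theorem gives I = 1.2161 + (5.39)(0.869)² = 5.2864 kg m^2.
Solid disk: I_cm = (1/2)MR² = (1/2)(1.06)(0.0492)² = 0.0012829 kg m^2; centre at d = 0.536 m, so the parallel axis theorem gives I = 0.0012829 + (1.06)(0.536)² = 0.30582 kg m^2.
Point mass: I_cm = 0; centre at d = 0.215 m, so the parallel axis theorem gives I = 0 + (5.64)(0.215)² = 0.26071 kg m^2.
Thin rod: I_cm = (1/12)ML² = (1/12)(0.341)(0.982)² = 0.027403 kg m^2; centre at d = 0.0813 m, so the parallel axis theorem gives I = 0.027403 + (0.341)(0.0813)² = 0.029657 kg m^2.
Total I = 5.2864 + 0.30582 + 0.26071 + 0.029657 = 5.8826 kg m^2.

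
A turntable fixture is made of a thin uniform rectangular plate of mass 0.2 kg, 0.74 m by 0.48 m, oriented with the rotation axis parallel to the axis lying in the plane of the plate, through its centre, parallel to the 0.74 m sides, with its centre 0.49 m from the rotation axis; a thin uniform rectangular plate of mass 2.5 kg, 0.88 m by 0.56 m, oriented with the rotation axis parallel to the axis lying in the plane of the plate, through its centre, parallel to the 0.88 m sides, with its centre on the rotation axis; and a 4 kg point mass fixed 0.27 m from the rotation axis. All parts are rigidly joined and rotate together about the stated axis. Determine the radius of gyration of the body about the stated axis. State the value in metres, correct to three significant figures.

Rectangular plate: I_cm = (1/12)Mb² = (1/12)(0.2)(0.48)² = 0.00384 kg·m²; centre at d = 0.49 m, so I = I_cm + Md² gives I = 0.00384 + (0.2)(0.49)² = 0.05186 kg·m².
Rectangular plate: I_cm = (1/12)Mb² = (1/12)(2.5)(0.56)² = 0.065333 kg·m²; axis through the centre, so I = 0.065333 kg·m².
Point mass: I_cm = 0; centre at d = 0.27 m, so I = I_cm + Md² gives I = 0 + (4)(0.27)² = 0.2916 kg·m².
Total I = 0.40879 kg·m²; total mass M = 6.7 kg.
k = √(I/M) = √(0.40879/6.7) = 0.24701 m.

0.247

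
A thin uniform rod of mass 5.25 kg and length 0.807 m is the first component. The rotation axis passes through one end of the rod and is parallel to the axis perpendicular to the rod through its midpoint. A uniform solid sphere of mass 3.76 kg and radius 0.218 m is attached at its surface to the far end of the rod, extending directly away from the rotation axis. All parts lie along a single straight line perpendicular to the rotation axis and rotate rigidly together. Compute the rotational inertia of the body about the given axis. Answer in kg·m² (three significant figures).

Thin rod: I_cm = (1/12)ML² = (1/12)(5.25)(0.807)² = 0.28492 kg·m²; centre at d = 0.4035 m, so the parallel axis theorem gives I = 0.28492 + (5.25)(0.4035)² = 1.1397 kg·m².
Solid sphere: I_cm = (2/5)MR² = (2/5)(3.76)(0.218)² = 0.071476 kg·m²; centre at d = 0.4035 + 0.4035 + 0.218 = 1.025 m, so the parallel axis theorem gives I = 0.071476 + (3.76)(1.025)² = 4.0218 kg·m².
Total I = 1.1397 + 4.0218 = 5.1615 kg·m².

5.16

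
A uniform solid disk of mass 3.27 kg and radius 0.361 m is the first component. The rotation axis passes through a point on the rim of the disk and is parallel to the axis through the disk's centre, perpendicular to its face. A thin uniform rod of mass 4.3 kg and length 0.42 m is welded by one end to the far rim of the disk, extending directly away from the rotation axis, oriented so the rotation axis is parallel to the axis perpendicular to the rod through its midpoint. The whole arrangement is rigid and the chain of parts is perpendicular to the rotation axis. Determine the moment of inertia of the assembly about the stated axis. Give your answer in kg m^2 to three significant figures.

Solid disk: I_cm = (1/2)MR² = (1/2)(3.27)(0.361)² = 0.21307 kg m^2; centre at d = 0.361 m, so the parallel axis theorem gives I = 0.21307 + (3.27)(0.361)² = 0.63922 kg m^2.
Thin rod: I_cm = (1/12)ML² = (1/12)(4.3)(0.42)² = 0.06321 kg m^2; centre at d = 0.361 + 0.361 + 0.21 = 0.932 m, so the parallel axis theorem gives I = 0.06321 + (4.3)(0.932)² = 3.7983 kg m^2.
Total I = 0.63922 + 3.7983 = 4.4375 kg m^2.

4.44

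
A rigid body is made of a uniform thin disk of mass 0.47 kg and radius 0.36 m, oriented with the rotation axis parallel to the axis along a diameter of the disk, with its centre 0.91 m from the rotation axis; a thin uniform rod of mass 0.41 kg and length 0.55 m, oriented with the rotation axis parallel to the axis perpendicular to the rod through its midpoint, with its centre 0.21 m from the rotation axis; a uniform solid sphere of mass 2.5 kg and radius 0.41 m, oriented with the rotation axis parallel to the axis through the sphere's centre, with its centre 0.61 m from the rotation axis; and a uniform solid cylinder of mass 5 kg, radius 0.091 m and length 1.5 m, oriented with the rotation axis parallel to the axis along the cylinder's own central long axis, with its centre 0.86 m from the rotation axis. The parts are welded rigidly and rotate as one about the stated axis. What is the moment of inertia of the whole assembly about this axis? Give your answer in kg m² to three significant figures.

5.25

Thin disk: I_cm = (1/4)MR² = (1/4)(0.47)(0.36)² = 0.015228 kg m²; centre at d = 0.91 m, so the parallel axis theorem gives I = 0.015228 + (0.47)(0.91)² = 0.40444 kg m².
Thin rod: I_cm = (1/12)ML² = (1/12)(0.41)(0.55)² = 0.010335 kg m²; centre at d = 0.21 m, so the parallel axis theorem gives I = 0.010335 + (0.41)(0.21)² = 0.028416 kg m².
Solid sphere: I_cm = (2/5)MR² = (2/5)(2.5)(0.41)² = 0.1681 kg m²; centre at d = 0.61 m, so the parallel axis theorem gives I = 0.1681 + (2.5)(0.61)² = 1.0983 kg m².
Solid cylinder: I_cm = (1/2)MR² = (1/2)(5)(0.091)² = 0.020702 kg m²; centre at d = 0.86 m, so the parallel axis theorem gives I = 0.020702 + (5)(0.86)² = 3.7187 kg m².
Total I = 0.40444 + 0.028416 + 1.0983 + 3.7187 = 5.2499 kg m².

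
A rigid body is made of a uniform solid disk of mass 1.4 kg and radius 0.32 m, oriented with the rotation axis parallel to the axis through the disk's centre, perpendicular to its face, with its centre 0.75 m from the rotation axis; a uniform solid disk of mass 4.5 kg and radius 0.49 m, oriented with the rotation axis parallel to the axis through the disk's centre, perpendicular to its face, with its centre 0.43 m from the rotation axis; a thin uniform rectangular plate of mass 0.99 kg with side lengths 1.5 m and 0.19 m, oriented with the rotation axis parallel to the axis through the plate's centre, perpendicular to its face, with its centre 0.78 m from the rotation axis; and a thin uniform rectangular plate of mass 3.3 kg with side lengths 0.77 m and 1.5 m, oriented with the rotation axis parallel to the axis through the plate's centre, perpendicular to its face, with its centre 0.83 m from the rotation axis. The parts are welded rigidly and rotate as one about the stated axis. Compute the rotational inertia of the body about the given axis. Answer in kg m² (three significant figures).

Solid disk: I_cm = (1/2)MR² = (1/2)(1.4)(0.32)² = 0.07168 kg m²; centre at d = 0.75 m, so I = I_cm + Md² gives I = 0.07168 + (1.4)(0.75)² = 0.85918 kg m².
Solid disk: I_cm = (1/2)MR² = (1/2)(4.5)(0.49)² = 0.54022 kg m²; centre at d = 0.43 m, so I = I_cm + Md² gives I = 0.54022 + (4.5)(0.43)² = 1.3723 kg m².
Rectangular plate: I_cm = (1/12)M(a²+b²) = (1/12)(0.99)[(1.5)² + (0.19)²] = 0.1886 kg m²; centre at d = 0.78 m, so I = I_cm + Md² gives I = 0.1886 + (0.99)(0.78)² = 0.79092 kg m².
Rectangular plate: I_cm = (1/12)M(a²+b²) = (1/12)(3.3)[(0.77)² + (1.5)²] = 0.7818 kg m²; centre at d = 0.83 m, so I = I_cm + Md² gives I = 0.7818 + (3.3)(0.83)² = 3.0552 kg m².
Total I = 0.85918 + 1.3723 + 0.79092 + 3.0552 = 6.0775 kg m².

6.08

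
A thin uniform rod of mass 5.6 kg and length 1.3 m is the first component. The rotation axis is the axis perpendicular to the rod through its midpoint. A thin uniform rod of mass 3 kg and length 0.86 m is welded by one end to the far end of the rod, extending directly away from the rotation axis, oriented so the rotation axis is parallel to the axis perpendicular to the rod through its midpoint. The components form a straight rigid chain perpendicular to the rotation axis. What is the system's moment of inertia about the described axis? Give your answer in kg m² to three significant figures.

4.47

Thin rod: I_cm = (1/12)ML² = (1/12)(5.6)(1.3)² = 0.78867 kg m²; axis through the centre, so I = 0.78867 kg m².
Thin rod: I_cm = (1/12)ML² = (1/12)(3)(0.86)² = 0.1849 kg m²; centre at d = 0.65 + 0.43 = 1.08 m, so I = I_cm + Md² gives I = 0.1849 + (3)(1.08)² = 3.6841 kg m².
Total I = 0.78867 + 3.6841 = 4.4728 kg m².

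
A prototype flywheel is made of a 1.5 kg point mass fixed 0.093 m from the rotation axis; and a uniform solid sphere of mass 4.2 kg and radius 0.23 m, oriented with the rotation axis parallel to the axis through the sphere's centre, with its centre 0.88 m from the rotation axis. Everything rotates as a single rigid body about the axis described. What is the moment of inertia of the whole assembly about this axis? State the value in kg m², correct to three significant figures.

3.35

Point mass: I_cm = 0; centre at d = 0.093 m, so I = I_cm + Md² gives I = 0 + (1.5)(0.093)² = 0.012974 kg m².
Solid sphere: I_cm = (2/5)MR² = (2/5)(4.2)(0.23)² = 0.088872 kg m²; centre at d = 0.88 m, so I = I_cm + Md² gives I = 0.088872 + (4.2)(0.88)² = 3.3414 kg m².
Total I = 0.012974 + 3.3414 = 3.3543 kg m².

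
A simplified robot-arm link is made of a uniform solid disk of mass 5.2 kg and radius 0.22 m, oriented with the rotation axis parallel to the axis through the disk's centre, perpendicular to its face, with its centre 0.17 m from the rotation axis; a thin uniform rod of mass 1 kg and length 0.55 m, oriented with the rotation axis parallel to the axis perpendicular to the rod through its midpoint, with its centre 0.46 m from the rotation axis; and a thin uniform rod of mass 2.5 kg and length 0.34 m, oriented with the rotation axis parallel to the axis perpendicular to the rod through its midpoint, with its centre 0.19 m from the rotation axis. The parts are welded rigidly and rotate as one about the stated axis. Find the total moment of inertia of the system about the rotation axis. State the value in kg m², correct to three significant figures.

0.627

Solid disk: I_cm = (1/2)MR² = (1/2)(5.2)(0.22)² = 0.12584 kg m²; centre at d = 0.17 m, so I = I_cm + Md² gives I = 0.12584 + (5.2)(0.17)² = 0.27612 kg m².
Thin rod: I_cm = (1/12)ML² = (1/12)(1)(0.55)² = 0.025208 kg m²; centre at d = 0.46 m, so I = I_cm + Md² gives I = 0.025208 + (1)(0.46)² = 0.23681 kg m².
Thin rod: I_cm = (1/12)ML² = (1/12)(2.5)(0.34)² = 0.024083 kg m²; centre at d = 0.19 m, so I = I_cm + Md² gives I = 0.024083 + (2.5)(0.19)² = 0.11433 kg m².
Total I = 0.27612 + 0.23681 + 0.11433 = 0.62726 kg m².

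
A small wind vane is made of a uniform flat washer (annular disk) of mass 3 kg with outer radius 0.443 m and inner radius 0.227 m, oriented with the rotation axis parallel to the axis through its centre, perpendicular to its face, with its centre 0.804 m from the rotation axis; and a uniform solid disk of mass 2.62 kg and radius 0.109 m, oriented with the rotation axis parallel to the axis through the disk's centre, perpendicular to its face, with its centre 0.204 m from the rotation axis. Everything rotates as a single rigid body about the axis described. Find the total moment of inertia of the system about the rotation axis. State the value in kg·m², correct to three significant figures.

2.44

Annular disk: I_cm = (1/2)M(R²+r²) = (1/2)(3)[(0.443)² + (0.227)²] = 0.37167 kg·m²; centre at d = 0.804 m, so I = I_cm + Md² gives I = 0.37167 + (3)(0.804)² = 2.3109 kg·m².
Solid disk: I_cm = (1/2)MR² = (1/2)(2.62)(0.109)² = 0.015564 kg·m²; centre at d = 0.204 m, so I = I_cm + Md² gives I = 0.015564 + (2.62)(0.204)² = 0.1246 kg·m².
Total I = 2.3109 + 0.1246 = 2.4355 kg·m².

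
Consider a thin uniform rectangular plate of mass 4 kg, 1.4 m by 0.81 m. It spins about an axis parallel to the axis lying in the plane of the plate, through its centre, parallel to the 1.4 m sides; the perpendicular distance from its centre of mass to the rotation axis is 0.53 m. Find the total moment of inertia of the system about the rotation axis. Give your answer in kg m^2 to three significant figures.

I_cm = (1/12)Mb² = (1/12)(4)(0.81)² = 0.2187 kg m^2; centre at d = 0.53 m, so I = I_cm + Md² gives I = 0.2187 + (4)(0.53)² = 1.3423 kg m^2.

1.34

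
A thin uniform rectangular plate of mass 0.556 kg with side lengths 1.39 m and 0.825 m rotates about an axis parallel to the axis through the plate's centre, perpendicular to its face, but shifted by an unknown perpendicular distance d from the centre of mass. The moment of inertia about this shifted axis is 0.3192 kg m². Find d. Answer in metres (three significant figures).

About the centre-of-mass axis, I_cm = (1/12)M(a²+b²) = (1/12)(0.556)[(1.39)² + (0.825)²] = 0.12106 kg m².
Parallel axis theorem: I = I_cm + Md², so Md² = 0.3192 − 0.12106 = 0.19814 kg m².
d = √(0.19814 / 0.556) = 0.59697 m.

0.597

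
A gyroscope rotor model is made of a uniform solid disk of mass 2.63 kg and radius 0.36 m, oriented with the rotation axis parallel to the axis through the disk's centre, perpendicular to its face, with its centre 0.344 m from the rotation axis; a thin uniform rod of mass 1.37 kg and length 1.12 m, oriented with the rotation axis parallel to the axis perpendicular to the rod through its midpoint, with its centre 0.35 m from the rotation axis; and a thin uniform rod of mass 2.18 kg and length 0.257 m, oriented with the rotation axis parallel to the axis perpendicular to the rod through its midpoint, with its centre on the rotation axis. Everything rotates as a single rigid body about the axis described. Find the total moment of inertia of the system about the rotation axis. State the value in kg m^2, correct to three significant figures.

0.805

Solid disk: I_cm = (1/2)MR² = (1/2)(2.63)(0.36)² = 0.17042 kg m^2; centre at d = 0.344 m, so I = I_cm + Md² gives I = 0.17042 + (2.63)(0.344)² = 0.48165 kg m^2.
Thin rod: I_cm = (1/12)ML² = (1/12)(1.37)(1.12)² = 0.14321 kg m^2; centre at d = 0.35 m, so I = I_cm + Md² gives I = 0.14321 + (1.37)(0.35)² = 0.31104 kg m^2.
Thin rod: I_cm = (1/12)ML² = (1/12)(2.18)(0.257)² = 0.011999 kg m^2; axis through the centre, so I = 0.011999 kg m^2.
Total I = 0.48165 + 0.31104 + 0.011999 = 0.80468 kg m^2.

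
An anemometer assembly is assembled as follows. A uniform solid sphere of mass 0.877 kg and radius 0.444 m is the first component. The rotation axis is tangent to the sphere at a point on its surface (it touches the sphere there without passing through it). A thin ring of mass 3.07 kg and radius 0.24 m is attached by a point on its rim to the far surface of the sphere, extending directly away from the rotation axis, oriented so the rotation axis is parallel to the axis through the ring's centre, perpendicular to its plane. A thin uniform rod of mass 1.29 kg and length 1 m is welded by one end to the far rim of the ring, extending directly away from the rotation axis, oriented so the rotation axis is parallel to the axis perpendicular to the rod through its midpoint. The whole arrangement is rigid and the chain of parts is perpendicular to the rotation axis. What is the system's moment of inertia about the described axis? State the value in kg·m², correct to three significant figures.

Solid sphere: I_cm = (2/5)MR² = (2/5)(0.877)(0.444)² = 0.069155 kg·m²; centre at d = 0.444 m, so the parallel axis theorem gives I = 0.069155 + (0.877)(0.444)² = 0.24204 kg·m².
Thin ring: I_cm = MR² = (3.07)(0.24)² = 0.17683 kg·m²; centre at d = 0.444 + 0.444 + 0.24 = 1.128 m, so the parallel axis theorem gives I = 0.17683 + (3.07)(1.128)² = 4.0831 kg·m².
Thin rod: I_cm = (1/12)ML² = (1/12)(1.29)(1)² = 0.1075 kg·m²; centre at d = 0.444 + 0.444 + 0.24 + 0.24 + 0.5 = 1.868 m, so the parallel axis theorem gives I = 0.1075 + (1.29)(1.868)² = 4.6089 kg·m².
Total I = 0.24204 + 4.0831 + 4.6089 = 8.934 kg·m².

8.93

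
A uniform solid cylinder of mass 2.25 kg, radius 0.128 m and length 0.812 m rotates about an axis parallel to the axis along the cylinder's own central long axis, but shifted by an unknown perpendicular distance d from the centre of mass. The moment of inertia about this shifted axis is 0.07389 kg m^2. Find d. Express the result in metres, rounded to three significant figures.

About the centre-of-mass axis, I_cm = (1/2)MR² = (1/2)(2.25)(0.128)² = 0.018432 kg m^2.
Parallel axis theorem: I = I_cm + Md², so Md² = 0.07389 − 0.018432 = 0.055458 kg m^2.
d = √(0.055458 / 2.25) = 0.157 m.

0.157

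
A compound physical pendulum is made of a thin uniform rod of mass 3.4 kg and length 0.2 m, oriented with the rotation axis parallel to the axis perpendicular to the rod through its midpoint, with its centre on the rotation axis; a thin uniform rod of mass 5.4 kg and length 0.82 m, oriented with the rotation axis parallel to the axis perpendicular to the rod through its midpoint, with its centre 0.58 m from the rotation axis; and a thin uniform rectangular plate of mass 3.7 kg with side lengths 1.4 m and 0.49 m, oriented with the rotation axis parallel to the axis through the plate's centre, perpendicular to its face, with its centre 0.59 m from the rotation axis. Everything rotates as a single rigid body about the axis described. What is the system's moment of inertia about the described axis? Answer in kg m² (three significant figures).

4.10

Thin rod: I_cm = (1/12)ML² = (1/12)(3.4)(0.2)² = 0.011333 kg m²; axis through the centre, so I = 0.011333 kg m².
Thin rod: I_cm = (1/12)ML² = (1/12)(5.4)(0.82)² = 0.30258 kg m²; centre at d = 0.58 m, so the parallel axis theorem gives I = 0.30258 + (5.4)(0.58)² = 2.1191 kg m².
Rectangular plate: I_cm = (1/12)M(a²+b²) = (1/12)(3.7)[(1.4)² + (0.49)²] = 0.67836 kg m²; centre at d = 0.59 m, so the parallel axis theorem gives I = 0.67836 + (3.7)(0.59)² = 1.9663 kg m².
Total I = 0.011333 + 2.1191 + 1.9663 = 4.0968 kg m².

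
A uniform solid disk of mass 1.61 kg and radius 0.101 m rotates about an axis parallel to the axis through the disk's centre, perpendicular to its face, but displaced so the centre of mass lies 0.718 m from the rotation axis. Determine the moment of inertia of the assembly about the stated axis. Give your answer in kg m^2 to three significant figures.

I_cm = (1/2)MR² = (1/2)(1.61)(0.101)² = 0.0082118 kg m^2; centre at d = 0.718 m, so I = I_cm + Md² gives I = 0.0082118 + (1.61)(0.718)² = 0.83821 kg m^2.

0.838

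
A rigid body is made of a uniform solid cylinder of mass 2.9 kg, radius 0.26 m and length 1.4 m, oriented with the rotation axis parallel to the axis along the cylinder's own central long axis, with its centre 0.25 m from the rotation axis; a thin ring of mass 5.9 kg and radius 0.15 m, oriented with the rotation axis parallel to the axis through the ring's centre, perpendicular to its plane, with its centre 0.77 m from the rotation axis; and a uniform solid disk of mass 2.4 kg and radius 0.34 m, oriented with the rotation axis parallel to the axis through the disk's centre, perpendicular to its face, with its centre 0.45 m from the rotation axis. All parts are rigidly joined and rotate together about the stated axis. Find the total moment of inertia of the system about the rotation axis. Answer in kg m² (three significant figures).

4.53

Solid cylinder: I_cm = (1/2)MR² = (1/2)(2.9)(0.26)² = 0.09802 kg m²; centre at d = 0.25 m, so the parallel axis theorem gives I = 0.09802 + (2.9)(0.25)² = 0.27927 kg m².
Thin ring: I_cm = MR² = (5.9)(0.15)² = 0.13275 kg m²; centre at d = 0.77 m, so the parallel axis theorem gives I = 0.13275 + (5.9)(0.77)² = 3.6309 kg m².
Solid disk: I_cm = (1/2)MR² = (1/2)(2.4)(0.34)² = 0.13872 kg m²; centre at d = 0.45 m, so the parallel axis theorem gives I = 0.13872 + (2.4)(0.45)² = 0.62472 kg m².
Total I = 0.27927 + 3.6309 + 0.62472 = 4.5349 kg m².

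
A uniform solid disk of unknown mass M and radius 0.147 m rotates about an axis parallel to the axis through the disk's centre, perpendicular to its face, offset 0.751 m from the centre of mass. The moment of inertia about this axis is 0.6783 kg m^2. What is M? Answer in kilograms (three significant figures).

I = I_cm + Md² = (1/2)MR² + Md² = M·[0.5·(0.147)² + (0.751)²] = M·0.57481.
So M = 0.6783 / 0.57481 = 1.1801 kg.

1.18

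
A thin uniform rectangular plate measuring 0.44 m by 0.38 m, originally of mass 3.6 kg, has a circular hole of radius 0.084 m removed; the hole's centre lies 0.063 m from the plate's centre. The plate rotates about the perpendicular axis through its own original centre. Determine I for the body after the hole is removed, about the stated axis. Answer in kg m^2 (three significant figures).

0.0978

Unpierced body about its centre: I₀ = (1/12)M(a²+b²) = (1/12)(3.6)[(0.44)² + (0.38)²] = 0.1014 kg m^2.
The removed disk has mass m = M·πr²/(ab) = (3.6)·π(0.084)²/(0.44·0.38) = 0.47728 kg (same uniform areal density).
Its moment of inertia about the rotation axis (parallel-axis theorem): I_hole = (1/2)mr² + md² = (1/2)(0.47728)(0.084)² + (0.47728)(0.063)² = 0.0035782 kg m^2.
Treating the hole as negative mass, I = I₀ − I_hole = 0.1014 − 0.0035782 = 0.097822 kg m^2.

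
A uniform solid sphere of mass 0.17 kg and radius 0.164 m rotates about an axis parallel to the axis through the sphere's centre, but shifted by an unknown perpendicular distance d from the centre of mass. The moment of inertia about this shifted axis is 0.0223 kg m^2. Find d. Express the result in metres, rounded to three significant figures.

0.347

About the centre-of-mass axis, I_cm = (2/5)MR² = (2/5)(0.17)(0.164)² = 0.0018289 kg m^2.
Parallel axis theorem: I = I_cm + Md², so Md² = 0.0223 − 0.0018289 = 0.020471 kg m^2.
d = √(0.020471 / 0.17) = 0.34701 m.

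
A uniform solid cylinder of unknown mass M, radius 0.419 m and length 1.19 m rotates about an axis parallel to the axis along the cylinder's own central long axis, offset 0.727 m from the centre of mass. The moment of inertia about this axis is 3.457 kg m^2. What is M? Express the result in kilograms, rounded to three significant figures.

I = I_cm + Md² = (1/2)MR² + Md² = M·[0.5·(0.419)² + (0.727)²] = M·0.61631.
So M = 3.457 / 0.61631 = 5.6092 kg.

5.61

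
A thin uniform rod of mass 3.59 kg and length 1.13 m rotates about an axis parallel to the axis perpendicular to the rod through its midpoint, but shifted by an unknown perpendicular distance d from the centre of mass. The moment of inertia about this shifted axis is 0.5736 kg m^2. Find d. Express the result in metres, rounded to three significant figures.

About the centre-of-mass axis, I_cm = (1/12)ML² = (1/12)(3.59)(1.13)² = 0.38201 kg m^2.
Parallel axis theorem: I = I_cm + Md², so Md² = 0.5736 − 0.38201 = 0.19159 kg m^2.
d = √(0.19159 / 3.59) = 0.23102 m.

0.231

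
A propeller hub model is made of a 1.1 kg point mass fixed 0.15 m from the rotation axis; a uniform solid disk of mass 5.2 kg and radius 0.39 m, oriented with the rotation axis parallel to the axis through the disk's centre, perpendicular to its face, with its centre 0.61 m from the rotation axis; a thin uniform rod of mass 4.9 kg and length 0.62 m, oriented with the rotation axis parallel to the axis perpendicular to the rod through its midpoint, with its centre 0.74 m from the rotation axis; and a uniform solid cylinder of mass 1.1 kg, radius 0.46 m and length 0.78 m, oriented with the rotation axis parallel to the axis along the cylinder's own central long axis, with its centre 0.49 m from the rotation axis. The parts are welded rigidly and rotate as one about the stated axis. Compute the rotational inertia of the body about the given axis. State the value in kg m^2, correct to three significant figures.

5.58

Point mass: I_cm = 0; centre at d = 0.15 m, so I = I_cm + Md² gives I = 0 + (1.1)(0.15)² = 0.02475 kg m^2.
Solid disk: I_cm = (1/2)MR² = (1/2)(5.2)(0.39)² = 0.39546 kg m^2; centre at d = 0.61 m, so I = I_cm + Md² gives I = 0.39546 + (5.2)(0.61)² = 2.3304 kg m^2.
Thin rod: I_cm = (1/12)ML² = (1/12)(4.9)(0.62)² = 0.15696 kg m^2; centre at d = 0.74 m, so I = I_cm + Md² gives I = 0.15696 + (4.9)(0.74)² = 2.8402 kg m^2.
Solid cylinder: I_cm = (1/2)MR² = (1/2)(1.1)(0.46)² = 0.11638 kg m^2; centre at d = 0.49 m, so I = I_cm + Md² gives I = 0.11638 + (1.1)(0.49)² = 0.38049 kg m^2.
Total I = 0.02475 + 2.3304 + 2.8402 + 0.38049 = 5.5758 kg m^2.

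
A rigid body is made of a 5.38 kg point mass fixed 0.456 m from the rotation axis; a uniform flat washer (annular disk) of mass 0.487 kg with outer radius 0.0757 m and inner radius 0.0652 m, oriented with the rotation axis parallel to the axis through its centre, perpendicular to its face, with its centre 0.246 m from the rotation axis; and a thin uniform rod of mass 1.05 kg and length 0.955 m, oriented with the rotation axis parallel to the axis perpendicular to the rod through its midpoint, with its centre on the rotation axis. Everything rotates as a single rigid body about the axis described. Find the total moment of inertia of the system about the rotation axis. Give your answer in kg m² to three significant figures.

1.23

Point mass: I_cm = 0; centre at d = 0.456 m, so the parallel axis theorem gives I = 0 + (5.38)(0.456)² = 1.1187 kg m².
Annular disk: I_cm = (1/2)M(R²+r²) = (1/2)(0.487)[(0.0757)² + (0.0652)²] = 0.0024305 kg m²; centre at d = 0.246 m, so the parallel axis theorem gives I = 0.0024305 + (0.487)(0.246)² = 0.031902 kg m².
Thin rod: I_cm = (1/12)ML² = (1/12)(1.05)(0.955)² = 0.079802 kg m²; axis through the centre, so I = 0.079802 kg m².
Total I = 1.1187 + 0.031902 + 0.079802 = 1.2304 kg m².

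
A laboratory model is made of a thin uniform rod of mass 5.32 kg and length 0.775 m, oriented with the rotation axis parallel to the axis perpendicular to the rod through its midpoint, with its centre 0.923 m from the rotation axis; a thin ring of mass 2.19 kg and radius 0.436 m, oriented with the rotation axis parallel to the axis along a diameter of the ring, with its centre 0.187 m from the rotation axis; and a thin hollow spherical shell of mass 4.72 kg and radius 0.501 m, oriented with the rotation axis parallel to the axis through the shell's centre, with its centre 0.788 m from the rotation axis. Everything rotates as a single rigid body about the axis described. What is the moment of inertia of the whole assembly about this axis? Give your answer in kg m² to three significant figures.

8.80

Thin rod: I_cm = (1/12)ML² = (1/12)(5.32)(0.775)² = 0.26628 kg m²; centre at d = 0.923 m, so the parallel axis theorem gives I = 0.26628 + (5.32)(0.923)² = 4.7985 kg m².
Thin ring: I_cm = (1/2)MR² = (1/2)(2.19)(0.436)² = 0.20816 kg m²; centre at d = 0.187 m, so the parallel axis theorem gives I = 0.20816 + (2.19)(0.187)² = 0.28474 kg m².
Spherical shell: I_cm = (2/3)MR² = (2/3)(4.72)(0.501)² = 0.78982 kg m²; centre at d = 0.788 m, so the parallel axis theorem gives I = 0.78982 + (4.72)(0.788)² = 3.7207 kg m².
Total I = 4.7985 + 0.28474 + 3.7207 = 8.8039 kg m².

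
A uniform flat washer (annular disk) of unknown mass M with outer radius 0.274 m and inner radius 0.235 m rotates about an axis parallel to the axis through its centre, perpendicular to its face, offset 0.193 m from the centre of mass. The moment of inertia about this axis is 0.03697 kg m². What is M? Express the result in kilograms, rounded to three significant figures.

I = I_cm + Md² = (1/2)M(R²+r²) + Md² = M·[0.5·[(0.274)² + (0.235)²] + (0.193)²] = M·0.1024.
So M = 0.03697 / 0.1024 = 0.36104 kg.

0.361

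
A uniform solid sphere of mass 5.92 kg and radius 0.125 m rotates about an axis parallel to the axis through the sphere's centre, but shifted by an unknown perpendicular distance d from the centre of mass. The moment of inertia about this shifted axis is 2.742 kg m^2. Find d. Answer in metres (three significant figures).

0.676

About the centre-of-mass axis, I_cm = (2/5)MR² = (2/5)(5.92)(0.125)² = 0.037 kg m^2.
Parallel axis theorem: I = I_cm + Md², so Md² = 2.742 − 0.037 = 2.705 kg m^2.
d = √(2.705 / 5.92) = 0.67596 m.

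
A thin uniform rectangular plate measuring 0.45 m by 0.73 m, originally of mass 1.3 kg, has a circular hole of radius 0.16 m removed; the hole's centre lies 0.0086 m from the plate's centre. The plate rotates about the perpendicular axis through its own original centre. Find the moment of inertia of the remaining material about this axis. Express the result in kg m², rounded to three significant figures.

0.0756

Unpierced body about its centre: I₀ = (1/12)M(a²+b²) = (1/12)(1.3)[(0.45)² + (0.73)²] = 0.079668 kg m².
The removed disk has mass m = M·πr²/(ab) = (1.3)·π(0.16)²/(0.45·0.73) = 0.31827 kg (same uniform areal density).
Its moment of inertia about the rotation axis (parallel-axis theorem): I_hole = (1/2)mr² + md² = (1/2)(0.31827)(0.16)² + (0.31827)(0.0086)² = 0.0040974 kg m².
Treating the hole as negative mass, I = I₀ − I_hole = 0.079668 − 0.0040974 = 0.075571 kg m².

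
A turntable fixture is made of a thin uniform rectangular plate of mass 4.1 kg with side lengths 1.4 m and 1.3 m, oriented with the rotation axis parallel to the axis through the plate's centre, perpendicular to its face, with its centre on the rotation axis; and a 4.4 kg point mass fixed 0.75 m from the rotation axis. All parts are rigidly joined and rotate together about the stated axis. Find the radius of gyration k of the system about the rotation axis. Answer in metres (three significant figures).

Rectangular plate: I_cm = (1/12)M(a²+b²) = (1/12)(4.1)[(1.4)² + (1.3)²] = 1.2471 kg m^2; axis through the centre, so I = 1.2471 kg m^2.
Point mass: I_cm = 0; centre at d = 0.75 m, so I = I_cm + Md² gives I = 0 + (4.4)(0.75)² = 2.475 kg m^2.
Total I = 3.7221 kg m^2; total mass M = 8.5 kg.
k = √(I/M) = √(3.7221/8.5) = 0.66173 m.

0.662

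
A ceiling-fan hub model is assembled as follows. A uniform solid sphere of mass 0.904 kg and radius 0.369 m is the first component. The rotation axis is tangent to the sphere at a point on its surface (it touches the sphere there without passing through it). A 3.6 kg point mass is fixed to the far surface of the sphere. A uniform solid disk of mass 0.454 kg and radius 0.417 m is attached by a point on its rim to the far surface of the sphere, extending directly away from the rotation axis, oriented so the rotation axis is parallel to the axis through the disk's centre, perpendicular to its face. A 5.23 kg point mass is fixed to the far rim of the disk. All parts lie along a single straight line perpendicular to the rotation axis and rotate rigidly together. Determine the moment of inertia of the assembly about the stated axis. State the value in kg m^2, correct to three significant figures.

15.7

Solid sphere: I_cm = (2/5)MR² = (2/5)(0.904)(0.369)² = 0.049236 kg m^2; centre at d = 0.369 m, so I = I_cm + Md² gives I = 0.049236 + (0.904)(0.369)² = 0.17233 kg m^2.
Point mass: I_cm = 0; centre at d = 0.369 + 0.369 = 0.738 m, so I = I_cm + Md² gives I = 0 + (3.6)(0.738)² = 1.9607 kg m^2.
Solid disk: I_cm = (1/2)MR² = (1/2)(0.454)(0.417)² = 0.039473 kg m^2; centre at d = 0.369 + 0.369 + 0.417 = 1.155 m, so I = I_cm + Md² gives I = 0.039473 + (0.454)(1.155)² = 0.64512 kg m^2.
Point mass: I_cm = 0; centre at d = 0.369 + 0.369 + 0.417 + 0.417 = 1.572 m, so I = I_cm + Md² gives I = 0 + (5.23)(1.572)² = 12.924 kg m^2.
Total I = 0.17233 + 1.9607 + 0.64512 + 12.924 = 15.702 kg m^2.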